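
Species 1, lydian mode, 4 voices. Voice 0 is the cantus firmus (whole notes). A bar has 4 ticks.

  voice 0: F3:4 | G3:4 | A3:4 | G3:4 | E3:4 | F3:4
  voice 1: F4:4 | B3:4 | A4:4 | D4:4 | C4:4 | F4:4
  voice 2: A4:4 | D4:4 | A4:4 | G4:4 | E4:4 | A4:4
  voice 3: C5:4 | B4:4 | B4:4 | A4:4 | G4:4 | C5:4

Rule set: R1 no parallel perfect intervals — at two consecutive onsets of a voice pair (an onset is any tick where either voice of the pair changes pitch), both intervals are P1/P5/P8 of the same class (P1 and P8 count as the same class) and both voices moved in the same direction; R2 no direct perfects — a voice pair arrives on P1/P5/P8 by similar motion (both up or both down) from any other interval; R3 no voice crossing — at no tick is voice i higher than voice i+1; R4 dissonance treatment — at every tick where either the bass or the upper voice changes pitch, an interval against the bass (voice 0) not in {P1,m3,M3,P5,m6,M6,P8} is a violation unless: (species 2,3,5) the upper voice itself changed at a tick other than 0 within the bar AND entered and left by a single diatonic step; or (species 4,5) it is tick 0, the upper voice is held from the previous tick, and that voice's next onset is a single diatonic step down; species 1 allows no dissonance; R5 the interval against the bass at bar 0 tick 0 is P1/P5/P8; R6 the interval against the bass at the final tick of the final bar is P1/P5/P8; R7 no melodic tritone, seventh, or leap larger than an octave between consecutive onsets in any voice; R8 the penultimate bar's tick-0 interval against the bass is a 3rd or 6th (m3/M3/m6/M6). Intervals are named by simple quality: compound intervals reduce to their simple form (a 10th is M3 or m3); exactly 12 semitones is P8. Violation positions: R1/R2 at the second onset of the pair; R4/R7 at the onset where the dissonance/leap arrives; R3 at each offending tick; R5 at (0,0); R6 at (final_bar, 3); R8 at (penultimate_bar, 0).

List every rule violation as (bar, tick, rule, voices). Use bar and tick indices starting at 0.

(0, 0, R5, (0, 2))
(1, 0, R2, (1, 3))
(1, 0, R7, (1,))
(2, 0, R2, (0, 1))
(2, 0, R2, (0, 2))
(2, 0, R2, (1, 2))
(2, 0, R4, (0, 3))
(2, 0, R7, (1,))
(3, 0, R1, (0, 2))
(3, 0, R2, (0, 1))
(3, 0, R2, (1, 3))
(3, 0, R4, (0, 3))
(4, 0, R1, (0, 2))
(4, 0, R1, (1, 3))
(4, 0, R8, (0, 2))
(5, 0, R1, (1, 3))
(5, 0, R2, (0, 1))
(5, 0, R2, (0, 3))
(5, 3, R6, (0, 2))

bar 0: v0=F3 v1=F4 v2=A4 v3=C5 downbeat P5
bar 1: v0=G3 v1=B3 v2=D4 v3=B4 downbeat M3
bar 2: v0=A3 v1=A4 v2=A4 v3=B4 downbeat M2
bar 3: v0=G3 v1=D4 v2=G4 v3=A4 downbeat M2
bar 4: v0=E3 v1=C4 v2=E4 v3=G4 downbeat m3
bar 5: v0=F3 v1=F4 v2=A4 v3=C5 downbeat P5
  -> R5 @ bar 0 tick 0 v(0, 2): opens on M3
  -> R2 @ bar 1 tick 0 v(1, 3): F4/C5 P5 -> B3/B4 P8 similar
  -> R7 @ bar 1 tick 0 v(1,): F4->B3 leap 6st
  -> R2 @ bar 2 tick 0 v(0, 1): G3/B3 M3 -> A3/A4 P8 similar
  -> R2 @ bar 2 tick 0 v(0, 2): G3/D4 P5 -> A3/A4 P8 similar
  -> R2 @ bar 2 tick 0 v(1, 2): B3/D4 m3 -> A4/A4 P1 similar
  -> R4 @ bar 2 tick 0 v(0, 3): A3/B4 M2 untreated
  -> R7 @ bar 2 tick 0 v(1,): B3->A4 leap 10st
  -> R1 @ bar 3 tick 0 v(0, 2): A3/A4 P8 -> G3/G4 P8 similar
  -> R2 @ bar 3 tick 0 v(0, 1): A3/A4 P8 -> G3/D4 P5 similar
  -> R2 @ bar 3 tick 0 v(1, 3): A4/B4 M2 -> D4/A4 P5 similar
  -> R4 @ bar 3 tick 0 v(0, 3): G3/A4 M2 untreated
  -> R1 @ bar 4 tick 0 v(0, 2): G3/G4 P8 -> E3/E4 P8 similar
  -> R1 @ bar 4 tick 0 v(1, 3): D4/A4 P5 -> C4/G4 P5 similar
  -> R8 @ bar 4 tick 0 v(0, 2): penult P8 not 3rd/6th
  -> R1 @ bar 5 tick 0 v(1, 3): C4/G4 P5 -> F4/C5 P5 similar
  -> R2 @ bar 5 tick 0 v(0, 1): E3/C4 m6 -> F3/F4 P8 similar
  -> R2 @ bar 5 tick 0 v(0, 3): E3/G4 m3 -> F3/C5 P5 similar
  -> R6 @ bar 5 tick 3 v(0, 2): closes on M3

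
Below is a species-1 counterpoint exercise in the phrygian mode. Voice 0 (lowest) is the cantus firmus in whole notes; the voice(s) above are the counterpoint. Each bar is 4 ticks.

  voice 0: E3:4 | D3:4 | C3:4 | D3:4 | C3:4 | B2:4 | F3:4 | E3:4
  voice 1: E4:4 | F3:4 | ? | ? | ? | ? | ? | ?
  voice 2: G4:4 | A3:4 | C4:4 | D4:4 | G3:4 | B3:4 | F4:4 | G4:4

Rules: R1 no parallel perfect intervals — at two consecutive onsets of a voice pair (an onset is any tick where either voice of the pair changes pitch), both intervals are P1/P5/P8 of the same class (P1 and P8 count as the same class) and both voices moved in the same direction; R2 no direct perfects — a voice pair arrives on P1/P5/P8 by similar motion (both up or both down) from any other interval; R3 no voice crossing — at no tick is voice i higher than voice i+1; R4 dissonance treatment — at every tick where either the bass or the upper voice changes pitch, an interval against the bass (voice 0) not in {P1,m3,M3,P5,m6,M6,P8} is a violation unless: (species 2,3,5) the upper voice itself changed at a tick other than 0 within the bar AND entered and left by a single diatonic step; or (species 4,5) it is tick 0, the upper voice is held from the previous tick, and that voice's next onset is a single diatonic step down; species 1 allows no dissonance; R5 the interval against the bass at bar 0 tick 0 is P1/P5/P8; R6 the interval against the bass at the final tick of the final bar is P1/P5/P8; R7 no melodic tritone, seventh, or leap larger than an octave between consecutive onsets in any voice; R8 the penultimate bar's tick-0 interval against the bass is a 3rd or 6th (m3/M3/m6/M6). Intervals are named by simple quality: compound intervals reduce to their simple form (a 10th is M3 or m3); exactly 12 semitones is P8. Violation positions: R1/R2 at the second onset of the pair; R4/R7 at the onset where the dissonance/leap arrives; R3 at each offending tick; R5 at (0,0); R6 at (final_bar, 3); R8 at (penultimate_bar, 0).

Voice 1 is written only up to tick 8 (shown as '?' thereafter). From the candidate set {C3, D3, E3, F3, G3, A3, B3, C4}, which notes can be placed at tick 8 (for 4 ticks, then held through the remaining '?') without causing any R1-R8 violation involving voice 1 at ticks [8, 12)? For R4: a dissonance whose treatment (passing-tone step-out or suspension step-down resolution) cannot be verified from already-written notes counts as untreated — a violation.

C3: violates R2
D3: violates R4
E3: legal
F3: violates R4
G3: legal
A3: legal
B3: violates R4,R7
C4: violates R2

{A3, E3, G3}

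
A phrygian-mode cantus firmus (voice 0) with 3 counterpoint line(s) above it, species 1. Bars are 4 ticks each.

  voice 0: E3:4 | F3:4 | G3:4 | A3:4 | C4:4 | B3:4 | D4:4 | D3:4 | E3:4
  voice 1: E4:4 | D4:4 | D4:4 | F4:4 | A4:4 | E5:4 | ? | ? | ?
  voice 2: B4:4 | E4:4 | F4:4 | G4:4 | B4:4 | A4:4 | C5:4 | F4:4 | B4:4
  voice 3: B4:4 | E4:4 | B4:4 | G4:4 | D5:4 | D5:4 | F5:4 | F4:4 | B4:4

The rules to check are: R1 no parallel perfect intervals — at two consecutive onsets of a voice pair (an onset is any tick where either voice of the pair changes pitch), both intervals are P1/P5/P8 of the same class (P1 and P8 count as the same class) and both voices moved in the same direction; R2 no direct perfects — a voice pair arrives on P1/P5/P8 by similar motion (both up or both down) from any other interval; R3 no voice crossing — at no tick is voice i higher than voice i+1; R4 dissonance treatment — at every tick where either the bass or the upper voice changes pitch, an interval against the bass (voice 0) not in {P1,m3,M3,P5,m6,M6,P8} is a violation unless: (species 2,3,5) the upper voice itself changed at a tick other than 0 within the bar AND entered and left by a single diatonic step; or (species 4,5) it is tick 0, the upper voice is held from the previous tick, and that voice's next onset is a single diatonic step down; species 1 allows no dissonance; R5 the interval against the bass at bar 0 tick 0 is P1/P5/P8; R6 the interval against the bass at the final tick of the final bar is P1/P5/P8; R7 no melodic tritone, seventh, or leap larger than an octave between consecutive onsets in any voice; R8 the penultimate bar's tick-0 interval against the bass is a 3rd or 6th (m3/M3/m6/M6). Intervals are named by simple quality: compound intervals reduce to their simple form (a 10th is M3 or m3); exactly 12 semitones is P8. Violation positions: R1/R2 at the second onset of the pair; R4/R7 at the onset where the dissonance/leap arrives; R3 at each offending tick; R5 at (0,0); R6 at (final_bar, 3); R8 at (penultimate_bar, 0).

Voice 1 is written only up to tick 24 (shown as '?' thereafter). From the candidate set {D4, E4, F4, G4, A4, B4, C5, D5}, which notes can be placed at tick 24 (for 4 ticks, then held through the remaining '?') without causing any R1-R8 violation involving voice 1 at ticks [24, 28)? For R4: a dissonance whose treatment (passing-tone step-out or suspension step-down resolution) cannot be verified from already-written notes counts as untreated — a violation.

{A4, B4}

D4: violates R7
E4: violates R4
F4: violates R7
G4: violates R4
A4: legal
B4: legal
C5: violates R4
D5: violates R3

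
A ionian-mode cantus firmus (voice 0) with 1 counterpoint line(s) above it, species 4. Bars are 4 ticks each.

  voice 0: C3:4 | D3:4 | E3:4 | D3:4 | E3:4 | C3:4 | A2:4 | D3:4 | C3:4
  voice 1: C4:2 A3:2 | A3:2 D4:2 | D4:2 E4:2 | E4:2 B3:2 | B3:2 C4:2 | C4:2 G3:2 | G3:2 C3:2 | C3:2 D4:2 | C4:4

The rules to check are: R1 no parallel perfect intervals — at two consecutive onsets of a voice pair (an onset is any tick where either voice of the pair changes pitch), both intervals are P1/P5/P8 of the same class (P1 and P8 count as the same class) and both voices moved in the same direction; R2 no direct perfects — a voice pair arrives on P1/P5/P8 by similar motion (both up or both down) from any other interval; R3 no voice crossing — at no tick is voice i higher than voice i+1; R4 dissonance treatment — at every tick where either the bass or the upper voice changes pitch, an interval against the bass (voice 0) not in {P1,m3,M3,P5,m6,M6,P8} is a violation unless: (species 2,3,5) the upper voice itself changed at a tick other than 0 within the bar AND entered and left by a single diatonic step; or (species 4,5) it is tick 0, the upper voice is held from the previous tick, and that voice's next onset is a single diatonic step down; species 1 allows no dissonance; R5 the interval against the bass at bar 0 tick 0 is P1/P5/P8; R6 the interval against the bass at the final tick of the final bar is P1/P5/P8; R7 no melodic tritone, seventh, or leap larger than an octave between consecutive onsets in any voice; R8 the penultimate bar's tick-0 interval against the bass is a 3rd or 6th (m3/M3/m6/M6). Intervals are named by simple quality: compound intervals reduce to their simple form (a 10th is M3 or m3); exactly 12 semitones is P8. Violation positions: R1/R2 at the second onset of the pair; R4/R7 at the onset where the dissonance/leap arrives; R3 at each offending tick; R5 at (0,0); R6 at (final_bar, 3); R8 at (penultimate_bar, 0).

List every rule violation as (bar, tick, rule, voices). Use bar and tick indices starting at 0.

bar 0: v0=C3 v1=C4 downbeat P8
bar 1: v0=D3 v1=A3 downbeat P5
bar 2: v0=E3 v1=D4 downbeat m7
bar 3: v0=D3 v1=E4 downbeat M2
bar 4: v0=E3 v1=B3 downbeat P5
bar 5: v0=C3 v1=C4 downbeat P8
bar 6: v0=A2 v1=G3 downbeat m7
bar 7: v0=D3 v1=C3 downbeat M2
bar 8: v0=C3 v1=C4 downbeat P8
  -> R4 @ bar 2 tick 0 v(0, 1): E3/D4 m7 untreated
  -> R4 @ bar 3 tick 0 v(0, 1): D3/E4 M2 untreated
  -> R4 @ bar 6 tick 0 v(0, 1): A2/G3 m7 untreated
  -> R3 @ bar 7 tick 0 v(0, 1): D3 above C3
  -> R4 @ bar 7 tick 0 v(0, 1): D3/C3 M2 untreated
  -> R8 @ bar 7 tick 0 v(0, 1): penult M2 not 3rd/6th
  -> R3 @ bar 7 tick 1 v(0, 1): D3 above C3
  -> R7 @ bar 7 tick 2 v(1,): C3->D4 leap 14st
  -> R1 @ bar 8 tick 0 v(0, 1): D3/D4 P8 -> C3/C4 P8 similar

(2, 0, R4, (0, 1))
(3, 0, R4, (0, 1))
(6, 0, R4, (0, 1))
(7, 0, R3, (0, 1))
(7, 0, R4, (0, 1))
(7, 0, R8, (0, 1))
(7, 1, R3, (0, 1))
(7, 2, R7, (1,))
(8, 0, R1, (0, 1))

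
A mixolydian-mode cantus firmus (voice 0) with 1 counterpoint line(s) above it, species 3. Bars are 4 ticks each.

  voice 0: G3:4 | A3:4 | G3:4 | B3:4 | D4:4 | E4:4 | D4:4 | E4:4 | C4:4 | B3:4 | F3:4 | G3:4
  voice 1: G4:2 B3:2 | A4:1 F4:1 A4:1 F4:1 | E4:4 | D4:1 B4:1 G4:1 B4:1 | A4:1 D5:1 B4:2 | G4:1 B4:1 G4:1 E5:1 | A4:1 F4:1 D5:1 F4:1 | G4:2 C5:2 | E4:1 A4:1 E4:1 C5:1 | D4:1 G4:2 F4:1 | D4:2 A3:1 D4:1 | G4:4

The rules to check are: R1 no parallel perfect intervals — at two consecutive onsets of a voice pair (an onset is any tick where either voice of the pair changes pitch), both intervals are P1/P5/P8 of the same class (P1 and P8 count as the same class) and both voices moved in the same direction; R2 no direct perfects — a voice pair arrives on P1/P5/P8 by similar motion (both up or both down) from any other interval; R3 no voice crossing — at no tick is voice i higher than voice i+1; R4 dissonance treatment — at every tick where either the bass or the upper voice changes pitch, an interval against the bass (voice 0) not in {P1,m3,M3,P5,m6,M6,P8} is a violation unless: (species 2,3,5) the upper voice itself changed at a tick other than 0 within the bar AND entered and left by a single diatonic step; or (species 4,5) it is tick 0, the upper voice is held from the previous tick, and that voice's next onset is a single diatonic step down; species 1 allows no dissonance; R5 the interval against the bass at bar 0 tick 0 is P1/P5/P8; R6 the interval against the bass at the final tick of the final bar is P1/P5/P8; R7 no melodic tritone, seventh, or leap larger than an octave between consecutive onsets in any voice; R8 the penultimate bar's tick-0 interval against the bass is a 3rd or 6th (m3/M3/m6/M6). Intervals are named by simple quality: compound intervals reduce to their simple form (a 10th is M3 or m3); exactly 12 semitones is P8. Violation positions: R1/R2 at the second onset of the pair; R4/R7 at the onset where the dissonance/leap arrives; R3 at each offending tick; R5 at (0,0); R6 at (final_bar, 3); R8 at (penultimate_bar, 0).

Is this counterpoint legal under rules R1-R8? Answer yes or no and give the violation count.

No (7 violations)

bar 0: v0=G3 v1=G4 (P8)
bar 1: v0=A3 v1=A4 (P8)
bar 2: v0=G3 v1=E4 (M6)
bar 3: v0=B3 v1=D4 (m3)
bar 4: v0=D4 v1=A4 (P5)
bar 5: v0=E4 v1=G4 (m3)
bar 6: v0=D4 v1=A4 (P5)
bar 7: v0=E4 v1=G4 (m3)
bar 8: v0=C4 v1=E4 (M3)
bar 9: v0=B3 v1=D4 (m3)
bar 10: v0=F3 v1=D4 (M6)
bar 11: v0=G3 v1=G4 (P8)
  R2 @ bar1.0: G3/B3 M3 -> A3/A4 P8 similar
  R7 @ bar1.0: B3->A4 leap 10st
  R2 @ bar6.0: E4/E5 P8 -> D4/A4 P5 similar
  R7 @ bar9.0: C5->D4 leap 10st
  R4 @ bar9.3: B3/F4 TT untreated
  R7 @ bar10.0: B3->F3 leap 6st
  R2 @ bar11.0: F3/D4 M6 -> G3/G4 P8 similar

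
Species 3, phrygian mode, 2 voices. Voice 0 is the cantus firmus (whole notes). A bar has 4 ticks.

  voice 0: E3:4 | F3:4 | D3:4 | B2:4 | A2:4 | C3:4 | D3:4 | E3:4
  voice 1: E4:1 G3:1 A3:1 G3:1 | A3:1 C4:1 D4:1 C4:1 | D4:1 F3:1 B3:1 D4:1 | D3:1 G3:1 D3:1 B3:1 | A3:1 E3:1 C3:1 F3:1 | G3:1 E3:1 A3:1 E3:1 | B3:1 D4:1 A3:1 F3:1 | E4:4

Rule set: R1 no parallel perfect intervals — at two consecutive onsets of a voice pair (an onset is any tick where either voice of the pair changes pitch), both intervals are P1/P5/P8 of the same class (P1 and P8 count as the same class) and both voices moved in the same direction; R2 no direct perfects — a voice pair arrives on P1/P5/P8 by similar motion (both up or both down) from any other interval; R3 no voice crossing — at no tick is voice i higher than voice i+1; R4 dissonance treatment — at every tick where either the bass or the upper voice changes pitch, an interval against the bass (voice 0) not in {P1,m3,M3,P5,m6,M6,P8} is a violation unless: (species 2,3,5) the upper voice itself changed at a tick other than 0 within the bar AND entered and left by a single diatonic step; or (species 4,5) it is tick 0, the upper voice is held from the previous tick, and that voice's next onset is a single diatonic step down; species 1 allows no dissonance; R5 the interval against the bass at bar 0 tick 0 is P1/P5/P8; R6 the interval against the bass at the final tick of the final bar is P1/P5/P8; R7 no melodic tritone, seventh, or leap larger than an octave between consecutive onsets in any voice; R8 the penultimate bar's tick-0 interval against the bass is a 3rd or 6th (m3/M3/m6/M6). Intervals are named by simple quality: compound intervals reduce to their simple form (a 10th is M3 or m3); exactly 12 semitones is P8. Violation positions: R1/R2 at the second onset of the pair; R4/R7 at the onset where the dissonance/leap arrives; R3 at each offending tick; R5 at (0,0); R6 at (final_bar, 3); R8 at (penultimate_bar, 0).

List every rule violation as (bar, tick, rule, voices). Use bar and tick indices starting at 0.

(2, 2, R7, (1,))
(4, 0, R1, (0, 1))
(5, 0, R2, (0, 1))
(7, 0, R2, (0, 1))
(7, 0, R7, (1,))

bar 0: v0=E3 v1=E4 downbeat P8
bar 1: v0=F3 v1=A3 downbeat M3
bar 2: v0=D3 v1=D4 downbeat P8
bar 3: v0=B2 v1=D3 downbeat m3
bar 4: v0=A2 v1=A3 downbeat P8
bar 5: v0=C3 v1=G3 downbeat P5
bar 6: v0=D3 v1=B3 downbeat M6
bar 7: v0=E3 v1=E4 downbeat P8
  -> R7 @ bar 2 tick 2 v(1,): F3->B3 leap 6st
  -> R1 @ bar 4 tick 0 v(0, 1): B2/B3 P8 -> A2/A3 P8 similar
  -> R2 @ bar 5 tick 0 v(0, 1): A2/F3 m6 -> C3/G3 P5 similar
  -> R2 @ bar 7 tick 0 v(0, 1): D3/F3 m3 -> E3/E4 P8 similar
  -> R7 @ bar 7 tick 0 v(1,): F3->E4 leap 11st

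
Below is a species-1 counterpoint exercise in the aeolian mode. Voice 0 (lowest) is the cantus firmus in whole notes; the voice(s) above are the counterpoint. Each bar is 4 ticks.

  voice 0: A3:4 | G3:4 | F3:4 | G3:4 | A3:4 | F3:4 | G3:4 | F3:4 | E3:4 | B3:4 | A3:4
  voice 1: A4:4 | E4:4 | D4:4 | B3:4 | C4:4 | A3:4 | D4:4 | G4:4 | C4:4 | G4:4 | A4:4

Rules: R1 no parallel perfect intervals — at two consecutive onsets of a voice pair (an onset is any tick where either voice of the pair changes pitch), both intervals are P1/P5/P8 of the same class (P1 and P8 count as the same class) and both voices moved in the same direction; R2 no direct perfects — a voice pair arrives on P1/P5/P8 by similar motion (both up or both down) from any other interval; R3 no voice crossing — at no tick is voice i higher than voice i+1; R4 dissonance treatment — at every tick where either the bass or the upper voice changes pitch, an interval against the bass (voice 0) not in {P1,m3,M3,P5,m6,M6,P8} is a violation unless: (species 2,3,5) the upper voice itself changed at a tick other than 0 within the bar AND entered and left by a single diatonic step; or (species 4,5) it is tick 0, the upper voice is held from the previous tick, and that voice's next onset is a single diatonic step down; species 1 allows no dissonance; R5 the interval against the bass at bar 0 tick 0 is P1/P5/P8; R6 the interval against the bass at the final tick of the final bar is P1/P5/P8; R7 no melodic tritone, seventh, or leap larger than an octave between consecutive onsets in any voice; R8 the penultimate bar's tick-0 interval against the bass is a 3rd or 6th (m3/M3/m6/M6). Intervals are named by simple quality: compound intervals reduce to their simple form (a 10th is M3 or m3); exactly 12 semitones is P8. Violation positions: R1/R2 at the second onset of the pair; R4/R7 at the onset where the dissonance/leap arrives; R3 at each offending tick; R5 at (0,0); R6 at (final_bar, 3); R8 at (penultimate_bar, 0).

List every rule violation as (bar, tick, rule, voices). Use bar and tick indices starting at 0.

(6, 0, R2, (0, 1))
(7, 0, R4, (0, 1))

bar 0: v0=A3 v1=A4 downbeat P8
bar 1: v0=G3 v1=E4 downbeat M6
bar 2: v0=F3 v1=D4 downbeat M6
bar 3: v0=G3 v1=B3 downbeat M3
bar 4: v0=A3 v1=C4 downbeat m3
bar 5: v0=F3 v1=A3 downbeat M3
bar 6: v0=G3 v1=D4 downbeat P5
bar 7: v0=F3 v1=G4 downbeat M2
bar 8: v0=E3 v1=C4 downbeat m6
bar 9: v0=B3 v1=G4 downbeat m6
bar 10: v0=A3 v1=A4 downbeat P8
  -> R2 @ bar 6 tick 0 v(0, 1): F3/A3 M3 -> G3/D4 P5 similar
  -> R4 @ bar 7 tick 0 v(0, 1): F3/G4 M2 untreated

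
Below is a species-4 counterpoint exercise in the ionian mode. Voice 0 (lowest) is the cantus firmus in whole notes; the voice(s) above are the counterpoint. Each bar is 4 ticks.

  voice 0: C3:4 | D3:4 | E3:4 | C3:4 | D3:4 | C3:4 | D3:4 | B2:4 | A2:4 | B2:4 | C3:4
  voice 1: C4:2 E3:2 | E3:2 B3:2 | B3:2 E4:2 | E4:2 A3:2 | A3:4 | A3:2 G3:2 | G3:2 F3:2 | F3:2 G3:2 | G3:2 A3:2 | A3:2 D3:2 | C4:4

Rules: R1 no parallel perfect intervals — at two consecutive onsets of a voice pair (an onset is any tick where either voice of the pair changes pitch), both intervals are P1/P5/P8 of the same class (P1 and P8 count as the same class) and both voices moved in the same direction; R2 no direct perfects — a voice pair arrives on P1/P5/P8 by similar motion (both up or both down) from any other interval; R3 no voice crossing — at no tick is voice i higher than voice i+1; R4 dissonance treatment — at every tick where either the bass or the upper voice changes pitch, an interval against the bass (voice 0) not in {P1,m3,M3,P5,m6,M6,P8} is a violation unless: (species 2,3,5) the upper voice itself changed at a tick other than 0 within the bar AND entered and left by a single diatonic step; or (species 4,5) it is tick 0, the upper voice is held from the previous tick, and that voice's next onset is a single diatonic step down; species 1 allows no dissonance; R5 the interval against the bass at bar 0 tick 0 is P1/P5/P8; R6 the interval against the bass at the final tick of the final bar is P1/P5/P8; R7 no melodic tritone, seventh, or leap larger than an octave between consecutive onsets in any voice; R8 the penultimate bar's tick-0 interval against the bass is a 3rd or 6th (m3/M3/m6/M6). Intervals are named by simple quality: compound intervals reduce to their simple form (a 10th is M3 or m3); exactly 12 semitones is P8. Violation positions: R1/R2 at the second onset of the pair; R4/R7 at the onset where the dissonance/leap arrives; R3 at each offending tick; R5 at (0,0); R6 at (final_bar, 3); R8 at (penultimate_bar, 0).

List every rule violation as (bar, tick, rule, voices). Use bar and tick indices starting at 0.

bar 0: v0=C3 v1=C4 downbeat P8
bar 1: v0=D3 v1=E3 downbeat M2
bar 2: v0=E3 v1=B3 downbeat P5
bar 3: v0=C3 v1=E4 downbeat M3
bar 4: v0=D3 v1=A3 downbeat P5
bar 5: v0=C3 v1=A3 downbeat M6
bar 6: v0=D3 v1=G3 downbeat P4
bar 7: v0=B2 v1=F3 downbeat TT
bar 8: v0=A2 v1=G3 downbeat m7
bar 9: v0=B2 v1=A3 downbeat m7
bar 10: v0=C3 v1=C4 downbeat P8
  -> R4 @ bar 1 tick 0 v(0, 1): D3/E3 M2 untreated
  -> R4 @ bar 7 tick 0 v(0, 1): B2/F3 TT untreated
  -> R4 @ bar 8 tick 0 v(0, 1): A2/G3 m7 untreated
  -> R4 @ bar 9 tick 0 v(0, 1): B2/A3 m7 untreated
  -> R8 @ bar 9 tick 0 v(0, 1): penult m7 not 3rd/6th
  -> R2 @ bar 10 tick 0 v(0, 1): B2/D3 m3 -> C3/C4 P8 similar
  -> R7 @ bar 10 tick 0 v(1,): D3->C4 leap 10st

(1, 0, R4, (0, 1))
(7, 0, R4, (0, 1))
(8, 0, R4, (0, 1))
(9, 0, R4, (0, 1))
(9, 0, R8, (0, 1))
(10, 0, R2, (0, 1))
(10, 0, R7, (1,))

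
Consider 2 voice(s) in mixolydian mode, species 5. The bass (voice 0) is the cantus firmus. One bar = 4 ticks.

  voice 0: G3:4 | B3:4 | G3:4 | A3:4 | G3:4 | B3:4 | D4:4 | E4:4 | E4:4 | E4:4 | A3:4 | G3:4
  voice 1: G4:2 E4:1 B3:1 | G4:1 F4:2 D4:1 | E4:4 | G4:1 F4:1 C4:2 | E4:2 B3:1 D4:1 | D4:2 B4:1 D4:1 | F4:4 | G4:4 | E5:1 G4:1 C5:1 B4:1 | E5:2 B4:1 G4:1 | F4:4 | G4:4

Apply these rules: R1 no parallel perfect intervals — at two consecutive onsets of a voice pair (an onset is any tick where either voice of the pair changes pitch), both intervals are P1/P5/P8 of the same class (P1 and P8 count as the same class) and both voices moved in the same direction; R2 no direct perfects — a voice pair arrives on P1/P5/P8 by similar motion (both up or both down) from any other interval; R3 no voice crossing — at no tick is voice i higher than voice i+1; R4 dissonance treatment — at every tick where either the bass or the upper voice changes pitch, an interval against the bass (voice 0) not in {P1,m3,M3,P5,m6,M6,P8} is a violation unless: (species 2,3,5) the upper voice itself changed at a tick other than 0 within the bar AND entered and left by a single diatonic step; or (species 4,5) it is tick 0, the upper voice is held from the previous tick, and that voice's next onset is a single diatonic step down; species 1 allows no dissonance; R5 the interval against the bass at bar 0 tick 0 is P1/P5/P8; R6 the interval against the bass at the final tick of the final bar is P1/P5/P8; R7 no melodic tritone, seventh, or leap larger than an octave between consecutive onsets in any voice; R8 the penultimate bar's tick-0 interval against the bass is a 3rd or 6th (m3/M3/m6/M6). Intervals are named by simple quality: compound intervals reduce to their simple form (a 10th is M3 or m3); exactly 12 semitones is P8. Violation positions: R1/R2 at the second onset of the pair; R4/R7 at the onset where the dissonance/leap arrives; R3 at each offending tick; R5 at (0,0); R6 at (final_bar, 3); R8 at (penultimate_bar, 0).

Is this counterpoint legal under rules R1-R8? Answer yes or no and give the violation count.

bar 0: v0=G3 v1=G4 (P8)
bar 1: v0=B3 v1=G4 (m6)
bar 2: v0=G3 v1=E4 (M6)
bar 3: v0=A3 v1=G4 (m7)
bar 4: v0=G3 v1=E4 (M6)
bar 5: v0=B3 v1=D4 (m3)
bar 6: v0=D4 v1=F4 (m3)
bar 7: v0=E4 v1=G4 (m3)
bar 8: v0=E4 v1=E5 (P8)
bar 9: v0=E4 v1=E5 (P8)
bar 10: v0=A3 v1=F4 (m6)
bar 11: v0=G3 v1=G4 (P8)
  R4 @ bar1.1: B3/F4 TT untreated
  R4 @ bar3.0: A3/G4 m7 untreated

No (2 violations)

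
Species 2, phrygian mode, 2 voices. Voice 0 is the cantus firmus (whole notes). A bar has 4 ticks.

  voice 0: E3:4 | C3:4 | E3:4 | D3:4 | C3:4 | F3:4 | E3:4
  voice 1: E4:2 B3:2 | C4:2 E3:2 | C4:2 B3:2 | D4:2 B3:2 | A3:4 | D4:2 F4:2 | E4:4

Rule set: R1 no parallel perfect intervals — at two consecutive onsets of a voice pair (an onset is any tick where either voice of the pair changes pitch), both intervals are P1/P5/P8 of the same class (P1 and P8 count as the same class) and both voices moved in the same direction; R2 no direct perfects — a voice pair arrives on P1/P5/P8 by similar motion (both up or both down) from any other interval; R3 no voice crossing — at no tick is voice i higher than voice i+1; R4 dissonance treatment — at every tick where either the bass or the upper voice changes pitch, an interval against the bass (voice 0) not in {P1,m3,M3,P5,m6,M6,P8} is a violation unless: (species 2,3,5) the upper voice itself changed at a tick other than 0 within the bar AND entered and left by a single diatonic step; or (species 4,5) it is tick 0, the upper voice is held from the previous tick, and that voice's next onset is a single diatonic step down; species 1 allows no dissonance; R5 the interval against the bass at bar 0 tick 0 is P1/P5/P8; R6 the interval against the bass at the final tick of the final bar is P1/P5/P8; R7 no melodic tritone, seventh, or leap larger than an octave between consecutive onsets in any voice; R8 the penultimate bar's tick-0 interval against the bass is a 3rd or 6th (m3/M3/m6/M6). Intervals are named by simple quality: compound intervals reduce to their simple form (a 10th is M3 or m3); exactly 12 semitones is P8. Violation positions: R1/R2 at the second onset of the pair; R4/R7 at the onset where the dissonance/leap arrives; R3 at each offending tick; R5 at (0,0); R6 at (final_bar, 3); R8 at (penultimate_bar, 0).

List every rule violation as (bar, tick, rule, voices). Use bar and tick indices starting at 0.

bar 0: v0=E3 v1=E4 downbeat P8
bar 1: v0=C3 v1=C4 downbeat P8
bar 2: v0=E3 v1=C4 downbeat m6
bar 3: v0=D3 v1=D4 downbeat P8
bar 4: v0=C3 v1=A3 downbeat M6
bar 5: v0=F3 v1=D4 downbeat M6
bar 6: v0=E3 v1=E4 downbeat P8
  -> R1 @ bar 6 tick 0 v(0, 1): F3/F4 P8 -> E3/E4 P8 similar

(6, 0, R1, (0, 1))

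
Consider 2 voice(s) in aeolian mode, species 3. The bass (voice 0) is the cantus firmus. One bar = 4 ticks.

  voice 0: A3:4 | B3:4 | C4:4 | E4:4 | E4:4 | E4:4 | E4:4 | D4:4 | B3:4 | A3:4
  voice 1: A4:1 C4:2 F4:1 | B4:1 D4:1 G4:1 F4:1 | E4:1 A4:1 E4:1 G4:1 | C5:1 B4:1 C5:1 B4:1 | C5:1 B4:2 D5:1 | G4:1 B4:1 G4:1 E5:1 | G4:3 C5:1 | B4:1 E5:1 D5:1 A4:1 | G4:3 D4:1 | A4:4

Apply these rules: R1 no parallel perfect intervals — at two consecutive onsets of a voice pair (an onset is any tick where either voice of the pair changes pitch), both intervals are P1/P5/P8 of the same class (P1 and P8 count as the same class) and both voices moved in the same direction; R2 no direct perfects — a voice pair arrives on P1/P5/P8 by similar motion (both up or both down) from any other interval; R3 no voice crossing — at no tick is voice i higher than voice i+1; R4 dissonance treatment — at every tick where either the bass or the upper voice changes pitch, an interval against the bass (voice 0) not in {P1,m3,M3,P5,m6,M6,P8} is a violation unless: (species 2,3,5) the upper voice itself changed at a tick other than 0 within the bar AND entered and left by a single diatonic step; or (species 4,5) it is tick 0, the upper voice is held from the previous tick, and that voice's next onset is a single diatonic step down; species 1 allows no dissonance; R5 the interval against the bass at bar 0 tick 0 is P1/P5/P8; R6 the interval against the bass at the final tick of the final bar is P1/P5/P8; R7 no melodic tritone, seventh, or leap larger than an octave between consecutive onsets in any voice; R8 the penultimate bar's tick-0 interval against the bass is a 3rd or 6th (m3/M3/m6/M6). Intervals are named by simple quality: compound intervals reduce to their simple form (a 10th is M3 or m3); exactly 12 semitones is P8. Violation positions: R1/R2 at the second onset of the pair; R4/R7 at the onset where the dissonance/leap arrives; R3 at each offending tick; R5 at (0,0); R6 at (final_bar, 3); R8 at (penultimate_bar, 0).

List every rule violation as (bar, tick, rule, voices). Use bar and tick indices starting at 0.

(1, 0, R2, (0, 1))
(1, 0, R7, (1,))
(4, 3, R4, (0, 1))
(7, 1, R4, (0, 1))

bar 0: v0=A3 v1=A4 downbeat P8
bar 1: v0=B3 v1=B4 downbeat P8
bar 2: v0=C4 v1=E4 downbeat M3
bar 3: v0=E4 v1=C5 downbeat m6
bar 4: v0=E4 v1=C5 downbeat m6
bar 5: v0=E4 v1=G4 downbeat m3
bar 6: v0=E4 v1=G4 downbeat m3
bar 7: v0=D4 v1=B4 downbeat M6
bar 8: v0=B3 v1=G4 downbeat m6
bar 9: v0=A3 v1=A4 downbeat P8
  -> R2 @ bar 1 tick 0 v(0, 1): A3/F4 m6 -> B3/B4 P8 similar
  -> R7 @ bar 1 tick 0 v(1,): F4->B4 leap 6st
  -> R4 @ bar 4 tick 3 v(0, 1): E4/D5 m7 untreated
  -> R4 @ bar 7 tick 1 v(0, 1): D4/E5 M2 untreated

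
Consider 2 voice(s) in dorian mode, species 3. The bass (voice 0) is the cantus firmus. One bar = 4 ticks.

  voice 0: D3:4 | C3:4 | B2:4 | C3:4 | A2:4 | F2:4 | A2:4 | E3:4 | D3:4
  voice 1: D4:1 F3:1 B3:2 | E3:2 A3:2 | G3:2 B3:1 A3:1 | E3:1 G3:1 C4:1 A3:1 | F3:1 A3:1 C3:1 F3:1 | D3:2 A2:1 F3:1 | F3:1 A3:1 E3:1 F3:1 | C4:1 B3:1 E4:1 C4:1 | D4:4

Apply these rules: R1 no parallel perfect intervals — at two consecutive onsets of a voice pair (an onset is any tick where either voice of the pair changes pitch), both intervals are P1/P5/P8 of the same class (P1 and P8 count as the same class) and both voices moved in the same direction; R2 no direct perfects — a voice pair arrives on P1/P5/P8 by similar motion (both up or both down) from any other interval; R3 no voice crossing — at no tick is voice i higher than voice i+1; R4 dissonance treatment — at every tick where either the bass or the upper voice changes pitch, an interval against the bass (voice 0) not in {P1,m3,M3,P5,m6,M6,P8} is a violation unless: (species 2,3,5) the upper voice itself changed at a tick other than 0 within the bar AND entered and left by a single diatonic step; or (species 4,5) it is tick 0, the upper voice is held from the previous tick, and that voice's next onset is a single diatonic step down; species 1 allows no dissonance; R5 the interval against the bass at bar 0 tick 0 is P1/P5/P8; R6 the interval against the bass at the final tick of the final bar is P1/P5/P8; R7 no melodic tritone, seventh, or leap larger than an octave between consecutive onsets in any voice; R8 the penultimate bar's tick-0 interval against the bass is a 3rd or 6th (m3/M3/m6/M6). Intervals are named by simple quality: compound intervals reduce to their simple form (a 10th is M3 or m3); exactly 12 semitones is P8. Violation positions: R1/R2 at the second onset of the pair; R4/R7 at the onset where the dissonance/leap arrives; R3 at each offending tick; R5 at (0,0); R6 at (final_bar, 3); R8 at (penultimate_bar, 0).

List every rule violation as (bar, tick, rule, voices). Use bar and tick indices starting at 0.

bar 0: v0=D3 v1=D4 downbeat P8
bar 1: v0=C3 v1=E3 downbeat M3
bar 2: v0=B2 v1=G3 downbeat m6
bar 3: v0=C3 v1=E3 downbeat M3
bar 4: v0=A2 v1=F3 downbeat m6
bar 5: v0=F2 v1=D3 downbeat M6
bar 6: v0=A2 v1=F3 downbeat m6
bar 7: v0=E3 v1=C4 downbeat m6
bar 8: v0=D3 v1=D4 downbeat P8
  -> R7 @ bar 0 tick 2 v(1,): F3->B3 leap 6st
  -> R4 @ bar 2 tick 3 v(0, 1): B2/A3 m7 untreated

(0, 2, R7, (1,))
(2, 3, R4, (0, 1))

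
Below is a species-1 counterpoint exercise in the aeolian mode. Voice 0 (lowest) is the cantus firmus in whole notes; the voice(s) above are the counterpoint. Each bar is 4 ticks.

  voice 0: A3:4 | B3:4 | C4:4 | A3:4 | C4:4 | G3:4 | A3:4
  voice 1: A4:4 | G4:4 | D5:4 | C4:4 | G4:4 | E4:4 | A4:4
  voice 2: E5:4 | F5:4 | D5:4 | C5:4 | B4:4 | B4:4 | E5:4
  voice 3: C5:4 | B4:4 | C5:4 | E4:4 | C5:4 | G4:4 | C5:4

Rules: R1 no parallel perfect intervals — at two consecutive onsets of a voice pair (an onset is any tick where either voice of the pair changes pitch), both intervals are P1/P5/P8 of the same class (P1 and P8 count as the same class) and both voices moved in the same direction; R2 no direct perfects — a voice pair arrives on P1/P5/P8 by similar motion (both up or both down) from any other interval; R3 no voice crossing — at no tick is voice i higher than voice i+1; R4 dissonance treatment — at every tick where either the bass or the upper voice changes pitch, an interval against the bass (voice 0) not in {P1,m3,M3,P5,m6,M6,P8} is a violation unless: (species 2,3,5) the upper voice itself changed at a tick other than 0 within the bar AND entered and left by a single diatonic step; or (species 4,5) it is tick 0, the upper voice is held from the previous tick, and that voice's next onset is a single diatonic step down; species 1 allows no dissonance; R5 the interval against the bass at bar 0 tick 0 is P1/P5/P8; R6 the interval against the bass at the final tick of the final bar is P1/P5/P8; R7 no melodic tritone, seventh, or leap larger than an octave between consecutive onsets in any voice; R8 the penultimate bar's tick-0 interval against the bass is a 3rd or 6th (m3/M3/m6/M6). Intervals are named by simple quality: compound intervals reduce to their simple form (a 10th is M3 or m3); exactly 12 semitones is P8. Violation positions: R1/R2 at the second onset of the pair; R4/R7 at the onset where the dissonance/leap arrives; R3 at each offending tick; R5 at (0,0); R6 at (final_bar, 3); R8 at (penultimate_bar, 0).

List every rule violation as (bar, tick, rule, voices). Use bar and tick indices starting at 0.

bar 0: v0=A3 v1=A4 v2=E5 v3=C5 downbeat m3
bar 1: v0=B3 v1=G4 v2=F5 v3=B4 downbeat P8
bar 2: v0=C4 v1=D5 v2=D5 v3=C5 downbeat P8
bar 3: v0=A3 v1=C4 v2=C5 v3=E4 downbeat P5
bar 4: v0=C4 v1=G4 v2=B4 v3=C5 downbeat P8
bar 5: v0=G3 v1=E4 v2=B4 v3=G4 downbeat P8
bar 6: v0=A3 v1=A4 v2=E5 v3=C5 downbeat m3
  -> R3 @ bar 0 tick 0 v(2, 3): E5 above C5
  -> R5 @ bar 0 tick 0 v(0, 3): opens on m3
  -> R3 @ bar 0 tick 1 v(2, 3): E5 above C5
  -> R3 @ bar 0 tick 2 v(2, 3): E5 above C5
  -> R3 @ bar 0 tick 3 v(2, 3): E5 above C5
  -> R3 @ bar 1 tick 0 v(2, 3): F5 above B4
  -> R4 @ bar 1 tick 0 v(0, 2): B3/F5 TT untreated
  -> R3 @ bar 1 tick 1 v(2, 3): F5 above B4
  -> R3 @ bar 1 tick 2 v(2, 3): F5 above B4
  -> R3 @ bar 1 tick 3 v(2, 3): F5 above B4
  -> R1 @ bar 2 tick 0 v(0, 3): B3/B4 P8 -> C4/C5 P8 similar
  -> R3 @ bar 2 tick 0 v(2, 3): D5 above C5
  -> R4 @ bar 2 tick 0 v(0, 1): C4/D5 M2 untreated
  -> R4 @ bar 2 tick 0 v(0, 2): C4/D5 M2 untreated
  -> R3 @ bar 2 tick 1 v(2, 3): D5 above C5
  -> R3 @ bar 2 tick 2 v(2, 3): D5 above C5
  -> R3 @ bar 2 tick 3 v(2, 3): D5 above C5
  -> R1 @ bar 3 tick 0 v(1, 2): D5/D5 P1 -> C4/C5 P8 similar
  -> R2 @ bar 3 tick 0 v(0, 3): C4/C5 P8 -> A3/E4 P5 similar
  -> R3 @ bar 3 tick 0 v(2, 3): C5 above E4
  -> R7 @ bar 3 tick 0 v(1,): D5->C4 leap 14st
  -> R3 @ bar 3 tick 1 v(2, 3): C5 above E4
  -> R3 @ bar 3 tick 2 v(2, 3): C5 above E4
  -> R3 @ bar 3 tick 3 v(2, 3): C5 above E4
  -> R2 @ bar 4 tick 0 v(0, 1): A3/C4 m3 -> C4/G4 P5 similar
  -> R2 @ bar 4 tick 0 v(0, 3): A3/E4 P5 -> C4/C5 P8 similar
  -> R4 @ bar 4 tick 0 v(0, 2): C4/B4 M7 untreated
  -> R1 @ bar 5 tick 0 v(0, 3): C4/C5 P8 -> G3/G4 P8 similar
  -> R3 @ bar 5 tick 0 v(2, 3): B4 above G4
  -> R8 @ bar 5 tick 0 v(0, 3): penult P8 not 3rd/6th
  -> R3 @ bar 5 tick 1 v(2, 3): B4 above G4
  -> R3 @ bar 5 tick 2 v(2, 3): B4 above G4
  -> R3 @ bar 5 tick 3 v(2, 3): B4 above G4
  -> R1 @ bar 6 tick 0 v(1, 2): E4/B4 P5 -> A4/E5 P5 similar
  -> R2 @ bar 6 tick 0 v(0, 1): G3/E4 M6 -> A3/A4 P8 similar
  -> R2 @ bar 6 tick 0 v(0, 2): G3/B4 M3 -> A3/E5 P5 similar
  -> R3 @ bar 6 tick 0 v(2, 3): E5 above C5
  -> R3 @ bar 6 tick 1 v(2, 3): E5 above C5
  -> R3 @ bar 6 tick 2 v(2, 3): E5 above C5
  -> R3 @ bar 6 tick 3 v(2, 3): E5 above C5
  -> R6 @ bar 6 tick 3 v(0, 3): closes on m3

(0, 0, R3, (2, 3))
(0, 0, R5, (0, 3))
(0, 1, R3, (2, 3))
(0, 2, R3, (2, 3))
(0, 3, R3, (2, 3))
(1, 0, R3, (2, 3))
(1, 0, R4, (0, 2))
(1, 1, R3, (2, 3))
(1, 2, R3, (2, 3))
(1, 3, R3, (2, 3))
(2, 0, R1, (0, 3))
(2, 0, R3, (2, 3))
(2, 0, R4, (0, 1))
(2, 0, R4, (0, 2))
(2, 1, R3, (2, 3))
(2, 2, R3, (2, 3))
(2, 3, R3, (2, 3))
(3, 0, R1, (1, 2))
(3, 0, R2, (0, 3))
(3, 0, R3, (2, 3))
(3, 0, R7, (1,))
(3, 1, R3, (2, 3))
(3, 2, R3, (2, 3))
(3, 3, R3, (2, 3))
(4, 0, R2, (0, 1))
(4, 0, R2, (0, 3))
(4, 0, R4, (0, 2))
(5, 0, R1, (0, 3))
(5, 0, R3, (2, 3))
(5, 0, R8, (0, 3))
(5, 1, R3, (2, 3))
(5, 2, R3, (2, 3))
(5, 3, R3, (2, 3))
(6, 0, R1, (1, 2))
(6, 0, R2, (0, 1))
(6, 0, R2, (0, 2))
(6, 0, R3, (2, 3))
(6, 1, R3, (2, 3))
(6, 2, R3, (2, 3))
(6, 3, R3, (2, 3))
(6, 3, R6, (0, 3))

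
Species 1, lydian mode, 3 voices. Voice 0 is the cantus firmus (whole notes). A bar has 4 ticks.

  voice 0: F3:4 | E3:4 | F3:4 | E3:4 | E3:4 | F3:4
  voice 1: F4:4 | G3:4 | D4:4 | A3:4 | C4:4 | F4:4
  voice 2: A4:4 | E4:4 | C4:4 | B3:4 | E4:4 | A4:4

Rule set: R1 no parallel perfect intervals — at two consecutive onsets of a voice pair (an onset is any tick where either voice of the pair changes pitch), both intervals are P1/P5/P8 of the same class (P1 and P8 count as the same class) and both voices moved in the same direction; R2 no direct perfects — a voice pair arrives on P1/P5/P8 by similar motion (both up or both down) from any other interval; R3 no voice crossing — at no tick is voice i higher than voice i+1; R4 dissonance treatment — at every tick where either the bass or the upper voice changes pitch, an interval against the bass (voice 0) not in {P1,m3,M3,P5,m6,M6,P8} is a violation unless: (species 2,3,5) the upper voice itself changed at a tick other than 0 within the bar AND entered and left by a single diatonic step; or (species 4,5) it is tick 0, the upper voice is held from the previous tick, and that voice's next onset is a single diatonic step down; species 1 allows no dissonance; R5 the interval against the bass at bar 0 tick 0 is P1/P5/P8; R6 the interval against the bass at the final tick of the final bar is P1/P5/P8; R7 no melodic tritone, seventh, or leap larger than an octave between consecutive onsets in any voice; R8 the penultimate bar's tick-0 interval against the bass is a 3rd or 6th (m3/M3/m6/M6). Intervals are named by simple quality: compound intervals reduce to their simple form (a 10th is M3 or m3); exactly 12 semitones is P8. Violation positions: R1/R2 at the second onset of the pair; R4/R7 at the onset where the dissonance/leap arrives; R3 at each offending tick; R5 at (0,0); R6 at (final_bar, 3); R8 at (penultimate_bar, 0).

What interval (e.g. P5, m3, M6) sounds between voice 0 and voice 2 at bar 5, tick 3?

voice 0=F3 voice 2=A4 -> M3

M3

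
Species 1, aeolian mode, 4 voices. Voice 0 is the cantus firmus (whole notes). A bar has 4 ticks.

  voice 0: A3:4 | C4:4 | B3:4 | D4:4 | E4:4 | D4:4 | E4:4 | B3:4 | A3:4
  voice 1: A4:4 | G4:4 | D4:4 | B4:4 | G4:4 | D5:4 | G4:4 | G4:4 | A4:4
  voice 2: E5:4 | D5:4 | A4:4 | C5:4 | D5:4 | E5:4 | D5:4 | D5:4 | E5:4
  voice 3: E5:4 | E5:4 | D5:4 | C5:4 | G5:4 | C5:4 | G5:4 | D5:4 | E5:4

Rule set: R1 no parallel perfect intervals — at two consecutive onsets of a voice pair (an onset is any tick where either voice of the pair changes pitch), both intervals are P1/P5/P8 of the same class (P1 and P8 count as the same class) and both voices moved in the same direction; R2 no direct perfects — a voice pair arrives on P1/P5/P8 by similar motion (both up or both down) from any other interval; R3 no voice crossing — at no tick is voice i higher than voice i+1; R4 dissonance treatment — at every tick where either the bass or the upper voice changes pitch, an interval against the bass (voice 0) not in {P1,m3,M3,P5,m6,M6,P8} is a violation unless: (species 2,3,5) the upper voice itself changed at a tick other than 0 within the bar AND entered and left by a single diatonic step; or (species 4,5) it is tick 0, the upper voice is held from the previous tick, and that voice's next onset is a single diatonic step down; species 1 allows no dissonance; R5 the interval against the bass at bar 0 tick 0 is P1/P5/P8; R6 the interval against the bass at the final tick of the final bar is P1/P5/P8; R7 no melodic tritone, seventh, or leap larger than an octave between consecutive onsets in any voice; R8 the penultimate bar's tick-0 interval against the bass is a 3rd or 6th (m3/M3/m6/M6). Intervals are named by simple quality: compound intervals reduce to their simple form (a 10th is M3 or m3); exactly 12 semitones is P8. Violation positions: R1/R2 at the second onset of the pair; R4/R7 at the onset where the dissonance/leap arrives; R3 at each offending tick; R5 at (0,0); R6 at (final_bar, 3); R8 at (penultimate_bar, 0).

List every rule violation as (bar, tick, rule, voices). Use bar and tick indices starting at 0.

(1, 0, R1, (1, 2))
(1, 0, R4, (0, 2))
(2, 0, R1, (1, 2))
(2, 0, R2, (1, 3))
(2, 0, R4, (0, 2))
(3, 0, R4, (0, 2))
(3, 0, R4, (0, 3))
(4, 0, R4, (0, 2))
(5, 0, R3, (2, 3))
(5, 0, R4, (0, 2))
(5, 0, R4, (0, 3))
(5, 1, R3, (2, 3))
(5, 2, R3, (2, 3))
(5, 3, R3, (2, 3))
(6, 0, R2, (1, 2))
(6, 0, R4, (0, 2))
(8, 0, R1, (1, 2))
(8, 0, R1, (1, 3))
(8, 0, R1, (2, 3))

bar 0: v0=A3 v1=A4 v2=E5 v3=E5 downbeat P5
bar 1: v0=C4 v1=G4 v2=D5 v3=E5 downbeat M3
bar 2: v0=B3 v1=D4 v2=A4 v3=D5 downbeat m3
bar 3: v0=D4 v1=B4 v2=C5 v3=C5 downbeat m7
bar 4: v0=E4 v1=G4 v2=D5 v3=G5 downbeat m3
bar 5: v0=D4 v1=D5 v2=E5 v3=C5 downbeat m7
bar 6: v0=E4 v1=G4 v2=D5 v3=G5 downbeat m3
bar 7: v0=B3 v1=G4 v2=D5 v3=D5 downbeat m3
bar 8: v0=A3 v1=A4 v2=E5 v3=E5 downbeat P5
  -> R1 @ bar 1 tick 0 v(1, 2): A4/E5 P5 -> G4/D5 P5 similar
  -> R4 @ bar 1 tick 0 v(0, 2): C4/D5 M2 untreated
  -> R1 @ bar 2 tick 0 v(1, 2): G4/D5 P5 -> D4/A4 P5 similar
  -> R2 @ bar 2 tick 0 v(1, 3): G4/E5 M6 -> D4/D5 P8 similar
  -> R4 @ bar 2 tick 0 v(0, 2): B3/A4 m7 untreated
  -> R4 @ bar 3 tick 0 v(0, 2): D4/C5 m7 untreated
  -> R4 @ bar 3 tick 0 v(0, 3): D4/C5 m7 untreated
  -> R4 @ bar 4 tick 0 v(0, 2): E4/D5 m7 untreated
  -> R3 @ bar 5 tick 0 v(2, 3): E5 above C5
  -> R4 @ bar 5 tick 0 v(0, 2): D4/E5 M2 untreated
  -> R4 @ bar 5 tick 0 v(0, 3): D4/C5 m7 untreated
  -> R3 @ bar 5 tick 1 v(2, 3): E5 above C5
  -> R3 @ bar 5 tick 2 v(2, 3): E5 above C5
  -> R3 @ bar 5 tick 3 v(2, 3): E5 above C5
  -> R2 @ bar 6 tick 0 v(1, 2): D5/E5 M2 -> G4/D5 P5 similar
  -> R4 @ bar 6 tick 0 v(0, 2): E4/D5 m7 untreated
  -> R1 @ bar 8 tick 0 v(1, 2): G4/D5 P5 -> A4/E5 P5 similar
  -> R1 @ bar 8 tick 0 v(1, 3): G4/D5 P5 -> A4/E5 P5 similar
  -> R1 @ bar 8 tick 0 v(2, 3): D5/D5 P1 -> E5/E5 P1 similar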